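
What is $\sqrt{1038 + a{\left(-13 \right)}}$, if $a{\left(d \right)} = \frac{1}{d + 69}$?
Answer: $\frac{\sqrt{813806}}{28} \approx 32.218$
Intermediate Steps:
$a{\left(d \right)} = \frac{1}{69 + d}$
$\sqrt{1038 + a{\left(-13 \right)}} = \sqrt{1038 + \frac{1}{69 - 13}} = \sqrt{1038 + \frac{1}{56}} = \sqrt{\frac{58129}{56}} = \frac{\sqrt{813806}}{28}$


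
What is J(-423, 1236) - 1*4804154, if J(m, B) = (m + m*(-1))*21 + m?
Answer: -4804577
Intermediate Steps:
J(m, B) = m (J(m, B) = (m - m)*21 + m = 0*21 + m = 0 + m = m)
J(-423, 1236) - 1*4804154 = -423 - 1*4804154 = -423 - 4804154 = -4804577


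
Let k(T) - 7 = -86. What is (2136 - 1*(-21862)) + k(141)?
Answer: 23919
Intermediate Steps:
k(T) = -79 (k(T) = 7 - 86 = -79)
(2136 - 1*(-21862)) + k(141) = (2136 - 1*(-21862)) - 79 = (2136 + 21862) - 79 = 23998 - 79 = 23919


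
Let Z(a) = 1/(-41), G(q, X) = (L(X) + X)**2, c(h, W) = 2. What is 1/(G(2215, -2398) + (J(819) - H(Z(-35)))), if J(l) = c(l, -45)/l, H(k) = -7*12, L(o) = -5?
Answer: 819/4729309769 ≈ 1.7318e-7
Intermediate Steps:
G(q, X) = (-5 + X)**2
Z(a) = -1/41
H(k) = -84
J(l) = 2/l
1/(G(2215, -2398) + (J(819) - H(Z(-35)))) = 1/((-5 - 2398)**2 + (2/819 - 1*(-84))) = 1/((-2403)**2 + (2*(1/819) + 84)) = 1/(5774409 + (2/819 + 84)) = 1/(5774409 + 68798/819) = 1/(4729309769/819) = 819/4729309769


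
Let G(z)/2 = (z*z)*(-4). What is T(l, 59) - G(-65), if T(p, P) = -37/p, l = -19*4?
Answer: 2568837/76 ≈ 33801.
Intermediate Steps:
l = -76
G(z) = -8*z² (G(z) = 2*((z*z)*(-4)) = 2*(z²*(-4)) = 2*(-4*z²) = -8*z²)
T(l, 59) - G(-65) = -37/(-76) - (-8)*(-65)² = -37*(-1/76) - (-8)*4225 = 37/76 - 1*(-33800) = 37/76 + 33800 = 2568837/76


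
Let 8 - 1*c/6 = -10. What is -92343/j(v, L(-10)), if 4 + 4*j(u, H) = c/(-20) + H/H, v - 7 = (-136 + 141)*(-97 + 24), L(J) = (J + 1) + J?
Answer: 307810/7 ≈ 43973.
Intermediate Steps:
c = 108 (c = 48 - 6*(-10) = 48 + 60 = 108)
L(J) = 1 + 2*J (L(J) = (1 + J) + J = 1 + 2*J)
v = -358 (v = 7 + (-136 + 141)*(-97 + 24) = 7 + 5*(-73) = 7 - 365 = -358)
j(u, H) = -21/10 (j(u, H) = -1 + (108/(-20) + H/H)/4 = -1 + (108*(-1/20) + 1)/4 = -1 + (-27/5 + 1)/4 = -1 + (1/4)*(-22/5) = -1 - 11/10 = -21/10)
-92343/j(v, L(-10)) = -92343/(-21/10) = -92343*(-10/21) = 307810/7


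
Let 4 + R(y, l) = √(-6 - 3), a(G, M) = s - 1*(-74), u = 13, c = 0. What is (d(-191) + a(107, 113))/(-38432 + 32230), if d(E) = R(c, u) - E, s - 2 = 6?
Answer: -269/6202 - 3*I/6202 ≈ -0.043373 - 0.00048371*I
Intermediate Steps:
s = 8 (s = 2 + 6 = 8)
a(G, M) = 82 (a(G, M) = 8 - 1*(-74) = 8 + 74 = 82)
R(y, l) = -4 + 3*I (R(y, l) = -4 + √(-6 - 3) = -4 + √(-9) = -4 + 3*I)
d(E) = -4 - E + 3*I (d(E) = (-4 + 3*I) - E = -4 - E + 3*I)
(d(-191) + a(107, 113))/(-38432 + 32230) = ((-4 - 1*(-191) + 3*I) + 82)/(-38432 + 32230) = ((-4 + 191 + 3*I) + 82)/(-6202) = ((187 + 3*I) + 82)*(-1/6202) = (269 + 3*I)*(-1/6202) = -269/6202 - 3*I/6202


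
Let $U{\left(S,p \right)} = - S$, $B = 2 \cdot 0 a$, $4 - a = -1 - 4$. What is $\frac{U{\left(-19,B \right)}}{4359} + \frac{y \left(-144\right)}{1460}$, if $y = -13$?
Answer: $\frac{2046947}{1591035} \approx 1.2866$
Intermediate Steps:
$a = 9$ ($a = 4 - \left(-1 - 4\right) = 4 - -5 = 4 + 5 = 9$)
$B = 0$ ($B = 2 \cdot 0 \cdot 9 = 0 \cdot 9 = 0$)
$\frac{U{\left(-19,B \right)}}{4359} + \frac{y \left(-144\right)}{1460} = \frac{\left(-1\right) \left(-19\right)}{4359} + \frac{\left(-13\right) \left(-144\right)}{1460} = 19 \cdot \frac{1}{4359} + 1872 \cdot \frac{1}{1460} = \frac{19}{4359} + \frac{468}{365} = \frac{2046947}{1591035}$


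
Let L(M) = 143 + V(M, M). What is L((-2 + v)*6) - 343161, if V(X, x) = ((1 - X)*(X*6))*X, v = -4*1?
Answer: -55306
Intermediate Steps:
v = -4
V(X, x) = 6*X²*(1 - X) (V(X, x) = ((1 - X)*(6*X))*X = (6*X*(1 - X))*X = 6*X²*(1 - X))
L(M) = 143 + 6*M²*(1 - M)
L((-2 + v)*6) - 343161 = (143 + 6*((-2 - 4)*6)²*(1 - (-2 - 4)*6)) - 343161 = (143 + 6*(-6*6)²*(1 - (-6)*6)) - 343161 = (143 + 6*(-36)²*(1 - 1*(-36))) - 343161 = (143 + 6*1296*(1 + 36)) - 343161 = (143 + 6*1296*37) - 343161 = (143 + 287712) - 343161 = 287855 - 343161 = -55306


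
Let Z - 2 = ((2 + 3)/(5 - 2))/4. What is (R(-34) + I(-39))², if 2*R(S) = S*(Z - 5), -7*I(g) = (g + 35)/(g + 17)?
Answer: 1644708025/853776 ≈ 1926.4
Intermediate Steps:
I(g) = -(35 + g)/(7*(17 + g)) (I(g) = -(g + 35)/(7*(g + 17)) = -(35 + g)/(7*(17 + g)))
Z = 29/12 (Z = 2 + ((2 + 3)/(5 - 2))/4 = 2 + (5/3)*(¼) = 2 + 5/12 = 29/12 ≈ 2.4167)
R(S) = -31*S/24 (R(S) = (S*(29/12 - 5))/2 = (S*(-31/12))/2 = (-31*S/12)/2 = -31*S/24)
(R(-34) + I(-39))² = (-31/24*(-34) + (-35 - 1*(-39))/(7*(17 - 39)))² = (527/12 + (⅐)*(-35 + 39)/(-22))² = (527/12 + (⅐)*(-1/22)*4)² = (527/12 - 2/77)² = (40555/924)² = 1644708025/853776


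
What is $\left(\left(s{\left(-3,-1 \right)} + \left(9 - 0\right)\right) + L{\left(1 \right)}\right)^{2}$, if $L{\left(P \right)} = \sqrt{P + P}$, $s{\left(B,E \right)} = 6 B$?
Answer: $\left(9 - \sqrt{2}\right)^{2} \approx 57.544$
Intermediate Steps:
$L{\left(P \right)} = \sqrt{2} \sqrt{P}$ ($L{\left(P \right)} = \sqrt{2 P} = \sqrt{2} \sqrt{P}$)
$\left(\left(s{\left(-3,-1 \right)} + \left(9 - 0\right)\right) + L{\left(1 \right)}\right)^{2} = \left(\left(6 \left(-3\right) + \left(9 - 0\right)\right) + \sqrt{2} \sqrt{1}\right)^{2} = \left(\left(-18 + \left(9 + 0\right)\right) + \sqrt{2} \cdot 1\right)^{2} = \left(\left(-18 + 9\right) + \sqrt{2}\right)^{2} = \left(-9 + \sqrt{2}\right)^{2}$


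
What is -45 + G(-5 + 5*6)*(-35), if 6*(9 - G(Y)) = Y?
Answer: -1285/6 ≈ -214.17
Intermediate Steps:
G(Y) = 9 - Y/6
-45 + G(-5 + 5*6)*(-35) = -45 + (9 - (-5 + 5*6)/6)*(-35) = -45 + (9 - (-5 + 30)/6)*(-35) = -45 + (9 - ⅙*25)*(-35) = -45 + (9 - 25/6)*(-35) = -45 + (29/6)*(-35) = -45 - 1015/6 = -1285/6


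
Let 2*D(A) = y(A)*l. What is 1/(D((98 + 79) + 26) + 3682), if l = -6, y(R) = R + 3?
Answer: 1/3064 ≈ 0.00032637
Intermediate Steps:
y(R) = 3 + R
D(A) = -9 - 3*A (D(A) = ((3 + A)*(-6))/2 = (-18 - 6*A)/2 = -9 - 3*A)
1/(D((98 + 79) + 26) + 3682) = 1/((-9 - 3*((98 + 79) + 26)) + 3682) = 1/((-9 - 3*(177 + 26)) + 3682) = 1/((-9 - 3*203) + 3682) = 1/((-9 - 609) + 3682) = 1/(-618 + 3682) = 1/3064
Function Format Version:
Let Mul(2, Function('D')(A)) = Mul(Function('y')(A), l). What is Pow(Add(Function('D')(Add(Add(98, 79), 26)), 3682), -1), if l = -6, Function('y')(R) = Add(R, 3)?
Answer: Rational(1, 3064) ≈ 0.00032637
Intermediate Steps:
Function('y')(R) = Add(3, R)
Function('D')(A) = Add(-9, Mul(-3, A)) (Function('D')(A) = Mul(Rational(1, 2), Mul(Add(3, A), -6)) = Mul(Rational(1, 2), Add(-18, Mul(-6, A))) = Add(-9, Mul(-3, A)))
Pow(Add(Function('D')(Add(Add(98, 79), 26)), 3682), -1) = Pow(Add(Add(-9, Mul(-3, Add(Add(98, 79), 26))), 3682), -1) = Pow(Add(Add(-9, Mul(-3, Add(177, 26))), 3682), -1) = Pow(Add(Add(-9, Mul(-3, 203)), 3682), -1) = Pow(Add(Add(-9, -609), 3682), -1) = Pow(Add(-618, 3682), -1) = Pow(3064, -1) = Rational(1, 3064)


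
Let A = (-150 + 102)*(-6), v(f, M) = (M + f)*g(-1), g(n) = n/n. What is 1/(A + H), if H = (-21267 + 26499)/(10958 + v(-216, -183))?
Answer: 10559/3046224 ≈ 0.0034663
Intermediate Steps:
g(n) = 1
v(f, M) = M + f (v(f, M) = (M + f)*1 = M + f)
H = 5232/10559 (H = (-21267 + 26499)/(10958 + (-183 - 216)) = 5232/(10958 - 399) = 5232/10559 ≈ 0.49550)
A = 288 (A = -48*(-6) = 288)
1/(A + H) = 1/(288 + 5232/10559) = 1/(3046224/10559) = 10559/3046224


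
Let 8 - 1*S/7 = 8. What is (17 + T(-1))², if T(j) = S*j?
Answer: 289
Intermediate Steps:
S = 0 (S = 56 - 7*8 = 56 - 56 = 0)
T(j) = 0 (T(j) = 0*j = 0)
(17 + T(-1))² = (17 + 0)² = 17² = 289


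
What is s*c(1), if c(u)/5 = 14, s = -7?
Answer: -490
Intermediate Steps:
c(u) = 70 (c(u) = 5*14 = 70)
s*c(1) = -7*70 = -490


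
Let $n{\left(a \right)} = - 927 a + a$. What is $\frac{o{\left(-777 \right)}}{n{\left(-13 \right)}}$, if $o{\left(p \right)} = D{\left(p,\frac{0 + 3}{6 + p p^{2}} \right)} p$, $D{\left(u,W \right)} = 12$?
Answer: $- \frac{4662}{6019} \approx -0.77455$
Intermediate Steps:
$n{\left(a \right)} = - 926 a$
$o{\left(p \right)} = 12 p$
$\frac{o{\left(-777 \right)}}{n{\left(-13 \right)}} = \frac{12 \left(-777\right)}{\left(-926\right) \left(-13\right)} = - \frac{9324}{12038} = \left(-9324\right) \frac{1}{12038} = - \frac{4662}{6019}$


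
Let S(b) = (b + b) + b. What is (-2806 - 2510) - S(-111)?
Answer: -4983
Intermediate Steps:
S(b) = 3*b (S(b) = 2*b + b = 3*b)
(-2806 - 2510) - S(-111) = (-2806 - 2510) - 3*(-111) = -5316 - 1*(-333) = -5316 + 333 = -4983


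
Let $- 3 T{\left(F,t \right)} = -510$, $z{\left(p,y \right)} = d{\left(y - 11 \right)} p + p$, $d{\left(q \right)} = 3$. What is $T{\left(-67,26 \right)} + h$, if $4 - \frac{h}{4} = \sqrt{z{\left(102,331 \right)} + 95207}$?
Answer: $186 - 4 \sqrt{95615} \approx -1050.9$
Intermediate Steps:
$z{\left(p,y \right)} = 4 p$ ($z{\left(p,y \right)} = 3 p + p = 4 p$)
$T{\left(F,t \right)} = 170$ ($T{\left(F,t \right)} = \left(- \frac{1}{3}\right) \left(-510\right) = 170$)
$h = 16 - 4 \sqrt{95615}$ ($h = 16 - 4 \sqrt{4 \cdot 102 + 95207} = 16 - 4 \sqrt{408 + 95207} = 16 - 4 \sqrt{95615} \approx -1220.9$)
$T{\left(-67,26 \right)} + h = 170 + \left(16 - 4 \sqrt{95615}\right) = 186 - 4 \sqrt{95615}$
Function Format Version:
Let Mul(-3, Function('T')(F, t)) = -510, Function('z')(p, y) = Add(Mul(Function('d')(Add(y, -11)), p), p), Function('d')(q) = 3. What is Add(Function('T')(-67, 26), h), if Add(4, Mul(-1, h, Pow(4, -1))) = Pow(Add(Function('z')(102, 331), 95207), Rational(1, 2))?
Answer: Add(186, Mul(-4, Pow(95615, Rational(1, 2)))) ≈ -1050.9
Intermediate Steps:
Function('z')(p, y) = Mul(4, p) (Function('z')(p, y) = Add(Mul(3, p), p) = Mul(4, p))
Function('T')(F, t) = 170 (Function('T')(F, t) = Mul(Rational(-1, 3), -510) = 170)
h = Add(16, Mul(-4, Pow(95615, Rational(1, 2)))) (h = Add(16, Mul(-4, Pow(Add(Mul(4, 102), 95207), Rational(1, 2)))) = Add(16, Mul(-4, Pow(Add(408, 95207), Rational(1, 2)))) = Add(16, Mul(-4, Pow(95615, Rational(1, 2)))) ≈ -1220.9)
Add(Function('T')(-67, 26), h) = Add(170, Add(16, Mul(-4, Pow(95615, Rational(1, 2))))) = Add(186, Mul(-4, Pow(95615, Rational(1, 2))))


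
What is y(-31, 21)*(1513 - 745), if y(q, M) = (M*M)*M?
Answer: 7112448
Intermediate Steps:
y(q, M) = M**3 (y(q, M) = M**2*M = M**3)
y(-31, 21)*(1513 - 745) = 21**3*(1513 - 745) = 9261*768 = 7112448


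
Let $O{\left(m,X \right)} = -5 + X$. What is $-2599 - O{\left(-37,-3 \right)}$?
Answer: $-2591$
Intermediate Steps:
$-2599 - O{\left(-37,-3 \right)} = -2599 - \left(-5 - 3\right) = -2599 - -8 = -2599 + 8 = -2591$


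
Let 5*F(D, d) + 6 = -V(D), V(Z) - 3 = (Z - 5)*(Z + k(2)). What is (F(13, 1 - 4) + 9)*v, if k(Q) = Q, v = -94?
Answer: 7896/5 ≈ 1579.2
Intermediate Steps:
V(Z) = 3 + (-5 + Z)*(2 + Z) (V(Z) = 3 + (Z - 5)*(Z + 2) = 3 + (-5 + Z)*(2 + Z))
F(D, d) = 1/5 - D**2/5 + 3*D/5 (F(D, d) = -6/5 + (-(-7 + D**2 - 3*D))/5 = -6/5 + (7 - D**2 + 3*D)/5 = -6/5 + (7/5 - D**2/5 + 3*D/5) = 1/5 - D**2/5 + 3*D/5)
(F(13, 1 - 4) + 9)*v = ((1/5 - 1/5*13**2 + (3/5)*13) + 9)*(-94) = ((1/5 - 1/5*169 + 39/5) + 9)*(-94) = ((1/5 - 169/5 + 39/5) + 9)*(-94) = (-129/5 + 9)*(-94) = -84/5*(-94) = 7896/5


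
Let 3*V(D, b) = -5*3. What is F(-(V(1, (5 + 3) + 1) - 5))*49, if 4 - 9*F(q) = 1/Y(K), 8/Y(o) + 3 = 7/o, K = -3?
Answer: 686/27 ≈ 25.407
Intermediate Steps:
Y(o) = 8/(-3 + 7/o)
V(D, b) = -5 (V(D, b) = (-5*3)/3 = (1/3)*(-15) = -5)
F(q) = 14/27 (F(q) = 4/9 - 1/(9*((-8*(-3)/(-7 + 3*(-3))))) = 4/9 - 1/(9*((-8*(-3)/(-7 - 9)))) = 4/9 - 1/(9*((-8*(-3)/(-16)))) = 4/9 - 1/(9*((-8*(-3)*(-1/16)))) = 4/9 - 1/(9*(-3/2)) = 4/9 - 1/9*(-2/3) = 4/9 + 2/27 = 14/27)
F(-(V(1, (5 + 3) + 1) - 5))*49 = (14/27)*49 = 686/27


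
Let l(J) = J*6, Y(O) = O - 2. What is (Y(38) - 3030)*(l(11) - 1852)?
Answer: 5347284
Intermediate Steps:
Y(O) = -2 + O
l(J) = 6*J
(Y(38) - 3030)*(l(11) - 1852) = ((-2 + 38) - 3030)*(6*11 - 1852) = (36 - 3030)*(66 - 1852) = -2994*(-1786) = 5347284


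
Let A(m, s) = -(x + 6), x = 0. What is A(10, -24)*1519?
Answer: -9114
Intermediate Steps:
A(m, s) = -6 (A(m, s) = -(0 + 6) = -1*6 = -6)
A(10, -24)*1519 = -6*1519 = -9114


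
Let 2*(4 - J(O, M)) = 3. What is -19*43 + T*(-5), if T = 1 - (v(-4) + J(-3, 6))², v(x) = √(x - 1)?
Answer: -3263/4 + 25*I*√5 ≈ -815.75 + 55.902*I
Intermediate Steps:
v(x) = √(-1 + x)
J(O, M) = 5/2 (J(O, M) = 4 - ½*3 = 4 - 3/2 = 5/2)
T = 1 - (5/2 + I*√5)² (T = 1 - (√(-1 - 4) + 5/2)² = 1 - (√(-5) + 5/2)² = 1 - (I*√5 + 5/2)² = 1 - (5/2 + I*√5)² ≈ -0.25 - 11.18*I)
-19*43 + T*(-5) = -19*43 + (-¼ - 5*I*√5)*(-5) = -817 + (5/4 + 25*I*√5) = -3263/4 + 25*I*√5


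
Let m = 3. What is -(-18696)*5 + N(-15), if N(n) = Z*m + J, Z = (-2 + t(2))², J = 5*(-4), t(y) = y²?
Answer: 93472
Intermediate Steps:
J = -20
Z = 4 (Z = (-2 + 2²)² = (-2 + 4)² = 2² = 4)
N(n) = -8 (N(n) = 4*3 - 20 = 12 - 20 = -8)
-(-18696)*5 + N(-15) = -(-18696)*5 - 8 = -228*(-410) - 8 = 93480 - 8 = 93472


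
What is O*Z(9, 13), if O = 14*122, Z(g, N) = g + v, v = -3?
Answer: 10248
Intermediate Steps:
Z(g, N) = -3 + g (Z(g, N) = g - 3 = -3 + g)
O = 1708
O*Z(9, 13) = 1708*(-3 + 9) = 1708*6 = 10248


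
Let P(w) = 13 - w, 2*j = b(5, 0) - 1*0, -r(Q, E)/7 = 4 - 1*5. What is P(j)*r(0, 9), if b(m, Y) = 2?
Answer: 84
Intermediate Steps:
r(Q, E) = 7 (r(Q, E) = -7*(4 - 1*5) = -7*(4 - 5) = -7*(-1) = 7)
j = 1 (j = (2 - 1*0)/2 = (2 + 0)/2 = (½)*2 = 1)
P(j)*r(0, 9) = (13 - 1*1)*7 = (13 - 1)*7 = 12*7 = 84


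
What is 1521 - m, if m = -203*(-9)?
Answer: -306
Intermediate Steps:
m = 1827
1521 - m = 1521 - 1*1827 = 1521 - 1827 = -306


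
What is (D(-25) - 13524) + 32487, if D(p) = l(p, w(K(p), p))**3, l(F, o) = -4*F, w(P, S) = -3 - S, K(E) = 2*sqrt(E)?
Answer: 1018963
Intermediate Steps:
D(p) = -64*p**3 (D(p) = (-4*p)**3 = -64*p**3)
(D(-25) - 13524) + 32487 = (-64*(-25)**3 - 13524) + 32487 = (-64*(-15625) - 13524) + 32487 = (1000000 - 13524) + 32487 = 986476 + 32487 = 1018963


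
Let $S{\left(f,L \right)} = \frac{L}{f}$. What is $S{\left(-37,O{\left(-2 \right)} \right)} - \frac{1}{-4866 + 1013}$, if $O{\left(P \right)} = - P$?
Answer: $- \frac{7669}{142561} \approx -0.053795$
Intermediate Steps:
$S{\left(-37,O{\left(-2 \right)} \right)} - \frac{1}{-4866 + 1013} = \frac{\left(-1\right) \left(-2\right)}{-37} - \frac{1}{-4866 + 1013} = 2 \left(- \frac{1}{37}\right) - \frac{1}{-3853} = - \frac{2}{37} - - \frac{1}{3853} = - \frac{2}{37} + \frac{1}{3853} = - \frac{7669}{142561}$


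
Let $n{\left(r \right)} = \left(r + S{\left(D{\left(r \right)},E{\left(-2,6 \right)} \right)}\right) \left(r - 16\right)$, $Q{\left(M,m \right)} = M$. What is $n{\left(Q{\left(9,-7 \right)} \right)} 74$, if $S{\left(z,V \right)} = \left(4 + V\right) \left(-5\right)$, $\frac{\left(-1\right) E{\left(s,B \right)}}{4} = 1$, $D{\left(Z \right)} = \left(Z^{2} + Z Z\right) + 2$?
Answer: $-4662$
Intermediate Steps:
$D{\left(Z \right)} = 2 + 2 Z^{2}$ ($D{\left(Z \right)} = \left(Z^{2} + Z^{2}\right) + 2 = 2 Z^{2} + 2 = 2 + 2 Z^{2}$)
$E{\left(s,B \right)} = -4$ ($E{\left(s,B \right)} = \left(-4\right) 1 = -4$)
$S{\left(z,V \right)} = -20 - 5 V$
$n{\left(r \right)} = r \left(-16 + r\right)$ ($n{\left(r \right)} = \left(r - 0\right) \left(r - 16\right) = \left(r + \left(-20 + 20\right)\right) \left(-16 + r\right) = \left(r + 0\right) \left(-16 + r\right) = r \left(-16 + r\right)$)
$n{\left(Q{\left(9,-7 \right)} \right)} 74 = 9 \left(-16 + 9\right) 74 = 9 \left(-7\right) 74 = \left(-63\right) 74 = -4662$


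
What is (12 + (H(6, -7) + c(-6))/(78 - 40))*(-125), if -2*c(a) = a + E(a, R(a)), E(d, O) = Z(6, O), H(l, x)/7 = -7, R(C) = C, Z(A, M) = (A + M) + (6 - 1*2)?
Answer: -25500/19 ≈ -1342.1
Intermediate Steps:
Z(A, M) = 4 + A + M (Z(A, M) = (A + M) + (6 - 2) = (A + M) + 4 = 4 + A + M)
H(l, x) = -49 (H(l, x) = 7*(-7) = -49)
E(d, O) = 10 + O (E(d, O) = 4 + 6 + O = 10 + O)
c(a) = -5 - a (c(a) = -(a + (10 + a))/2 = -(10 + 2*a)/2 = -5 - a)
(12 + (H(6, -7) + c(-6))/(78 - 40))*(-125) = (12 + (-49 + (-5 - 1*(-6)))/(78 - 40))*(-125) = (12 + (-49 + (-5 + 6))/38)*(-125) = (12 + (-49 + 1)*(1/38))*(-125) = (12 - 48*1/38)*(-125) = (12 - 24/19)*(-125) = (204/19)*(-125) = -25500/19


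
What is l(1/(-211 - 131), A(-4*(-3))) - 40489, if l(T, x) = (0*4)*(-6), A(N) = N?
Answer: -40489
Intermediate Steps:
l(T, x) = 0 (l(T, x) = 0*(-6) = 0)
l(1/(-211 - 131), A(-4*(-3))) - 40489 = 0 - 40489 = -40489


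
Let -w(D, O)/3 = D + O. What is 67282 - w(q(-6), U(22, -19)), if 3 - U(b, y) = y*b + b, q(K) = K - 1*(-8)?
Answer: 68485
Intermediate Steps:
q(K) = 8 + K (q(K) = K + 8 = 8 + K)
U(b, y) = 3 - b - b*y (U(b, y) = 3 - (y*b + b) = 3 - (b*y + b) = 3 - (b + b*y) = 3 + (-b - b*y) = 3 - b - b*y)
w(D, O) = -3*D - 3*O (w(D, O) = -3*(D + O) = -3*D - 3*O)
67282 - w(q(-6), U(22, -19)) = 67282 - (-3*(8 - 6) - 3*(3 - 1*22 - 1*22*(-19))) = 67282 - (-3*2 - 3*(3 - 22 + 418)) = 67282 - (-6 - 3*399) = 67282 - (-6 - 1197) = 67282 - 1*(-1203) = 67282 + 1203 = 68485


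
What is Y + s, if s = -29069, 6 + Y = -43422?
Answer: -72497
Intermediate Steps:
Y = -43428 (Y = -6 - 43422 = -43428)
Y + s = -43428 - 29069 = -72497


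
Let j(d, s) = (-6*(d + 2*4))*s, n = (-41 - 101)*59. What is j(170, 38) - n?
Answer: -32206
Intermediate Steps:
n = -8378 (n = -142*59 = -8378)
j(d, s) = s*(-48 - 6*d) (j(d, s) = (-6*(d + 8))*s = (-6*(8 + d))*s = (-48 - 6*d)*s = s*(-48 - 6*d))
j(170, 38) - n = -6*38*(8 + 170) - 1*(-8378) = -6*38*178 + 8378 = -40584 + 8378 = -32206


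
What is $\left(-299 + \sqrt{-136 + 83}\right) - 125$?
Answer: $-424 + i \sqrt{53} \approx -424.0 + 7.2801 i$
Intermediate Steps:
$\left(-299 + \sqrt{-136 + 83}\right) - 125 = \left(-299 + \sqrt{-53}\right) - 125 = \left(-299 + i \sqrt{53}\right) - 125 = -424 + i \sqrt{53}$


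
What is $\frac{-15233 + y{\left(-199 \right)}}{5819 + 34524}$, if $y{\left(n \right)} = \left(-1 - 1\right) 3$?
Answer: $- \frac{15239}{40343} \approx -0.37774$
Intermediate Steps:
$y{\left(n \right)} = -6$ ($y{\left(n \right)} = \left(-2\right) 3 = -6$)
$\frac{-15233 + y{\left(-199 \right)}}{5819 + 34524} = \frac{-15233 - 6}{5819 + 34524} = - \frac{15239}{40343}$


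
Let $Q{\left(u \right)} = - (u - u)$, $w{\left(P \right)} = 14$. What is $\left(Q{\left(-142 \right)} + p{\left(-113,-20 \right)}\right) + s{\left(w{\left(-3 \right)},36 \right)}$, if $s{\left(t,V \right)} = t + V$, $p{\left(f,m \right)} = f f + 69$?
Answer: $12888$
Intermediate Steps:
$p{\left(f,m \right)} = 69 + f^{2}$ ($p{\left(f,m \right)} = f^{2} + 69 = 69 + f^{2}$)
$s{\left(t,V \right)} = V + t$
$Q{\left(u \right)} = 0$ ($Q{\left(u \right)} = \left(-1\right) 0 = 0$)
$\left(Q{\left(-142 \right)} + p{\left(-113,-20 \right)}\right) + s{\left(w{\left(-3 \right)},36 \right)} = \left(0 + \left(69 + \left(-113\right)^{2}\right)\right) + \left(36 + 14\right) = \left(0 + \left(69 + 12769\right)\right) + 50 = \left(0 + 12838\right) + 50 = 12838 + 50 = 12888$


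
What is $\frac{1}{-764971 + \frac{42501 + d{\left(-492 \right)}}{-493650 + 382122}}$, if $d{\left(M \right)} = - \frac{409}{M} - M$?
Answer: $- \frac{54871776}{41975338511461} \approx -1.3072 \cdot 10^{-6}$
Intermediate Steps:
$d{\left(M \right)} = - M - \frac{409}{M}$
$\frac{1}{-764971 + \frac{42501 + d{\left(-492 \right)}}{-493650 + 382122}} = \frac{1}{-764971 + \frac{42501 - \left(-492 + \frac{409}{-492}\right)}{-493650 + 382122}} = \frac{1}{-764971 + \frac{42501 + \left(492 - - \frac{409}{492}\right)}{-111528}} = \frac{1}{-764971 + \left(42501 + \left(492 + \frac{409}{492}\right)\right) \left(- \frac{1}{111528}\right)} = \frac{1}{-764971 + \left(42501 + \frac{242473}{492}\right) \left(- \frac{1}{111528}\right)} = \frac{1}{-764971 + \frac{21152965}{492} \left(- \frac{1}{111528}\right)} = \frac{1}{-764971 - \frac{21152965}{54871776}} = \frac{1}{- \frac{41975338511461}{54871776}} = - \frac{54871776}{41975338511461}$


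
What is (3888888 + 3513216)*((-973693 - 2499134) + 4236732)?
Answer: 5654504256120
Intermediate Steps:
(3888888 + 3513216)*((-973693 - 2499134) + 4236732) = 7402104*(-3472827 + 4236732) = 7402104*763905 = 5654504256120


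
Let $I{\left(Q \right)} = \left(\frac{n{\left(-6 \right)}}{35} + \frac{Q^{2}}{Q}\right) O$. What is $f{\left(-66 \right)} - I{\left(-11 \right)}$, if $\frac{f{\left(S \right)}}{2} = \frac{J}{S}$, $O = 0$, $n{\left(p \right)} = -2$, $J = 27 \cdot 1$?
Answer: $- \frac{9}{11} \approx -0.81818$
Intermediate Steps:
$J = 27$
$f{\left(S \right)} = \frac{54}{S}$ ($f{\left(S \right)} = 2 \frac{27}{S} = \frac{54}{S}$)
$I{\left(Q \right)} = 0$ ($I{\left(Q \right)} = \left(- \frac{2}{35} + \frac{Q^{2}}{Q}\right) 0 = \left(\left(-2\right) \frac{1}{35} + Q\right) 0 = \left(- \frac{2}{35} + Q\right) 0 = 0$)
$f{\left(-66 \right)} - I{\left(-11 \right)} = \frac{54}{-66} - 0 = 54 \left(- \frac{1}{66}\right) + 0 = - \frac{9}{11} + 0 = - \frac{9}{11}$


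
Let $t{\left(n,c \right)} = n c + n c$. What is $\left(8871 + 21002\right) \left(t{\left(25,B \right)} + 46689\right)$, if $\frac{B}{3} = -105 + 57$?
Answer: $1179654897$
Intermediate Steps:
$B = -144$ ($B = 3 \left(-105 + 57\right) = 3 \left(-48\right) = -144$)
$t{\left(n,c \right)} = 2 c n$ ($t{\left(n,c \right)} = c n + c n = 2 c n$)
$\left(8871 + 21002\right) \left(t{\left(25,B \right)} + 46689\right) = \left(8871 + 21002\right) \left(2 \left(-144\right) 25 + 46689\right) = 29873 \left(-7200 + 46689\right) = 29873 \cdot 39489 = 1179654897$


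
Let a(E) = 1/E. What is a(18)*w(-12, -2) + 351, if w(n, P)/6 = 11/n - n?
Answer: 12769/36 ≈ 354.69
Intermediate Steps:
w(n, P) = -6*n + 66/n (w(n, P) = 6*(11/n - n) = 6*(-n + 11/n) = -6*n + 66/n)
a(18)*w(-12, -2) + 351 = (-6*(-12) + 66/(-12))/18 + 351 = (72 + 66*(-1/12))/18 + 351 = (72 - 11/2)/18 + 351 = (1/18)*(133/2) + 351 = 133/36 + 351 = 12769/36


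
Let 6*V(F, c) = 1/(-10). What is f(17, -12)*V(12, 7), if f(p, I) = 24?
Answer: -⅖ ≈ -0.40000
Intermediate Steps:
V(F, c) = -1/60 (V(F, c) = (1/(-10))/6 = (1*(-⅒))/6 = (⅙)*(-⅒) = -1/60)
f(17, -12)*V(12, 7) = 24*(-1/60) = -⅖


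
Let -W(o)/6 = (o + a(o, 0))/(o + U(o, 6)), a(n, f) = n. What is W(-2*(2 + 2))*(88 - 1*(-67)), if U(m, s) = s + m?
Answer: -1488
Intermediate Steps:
U(m, s) = m + s
W(o) = -12*o/(6 + 2*o) (W(o) = -6*(o + o)/(o + (o + 6)) = -6*2*o/(o + (6 + o)) = -6*2*o/(6 + 2*o) = -12*o/(6 + 2*o))
W(-2*(2 + 2))*(88 - 1*(-67)) = (-6*(-2*(2 + 2))/(3 - 2*(2 + 2)))*(88 - 1*(-67)) = (-6*(-2*4)/(3 - 2*4))*(88 + 67) = -6*(-8)/(3 - 8)*155 = -6*(-8)/(-5)*155 = -6*(-8)*(-1/5)*155 = -48/5*155 = -1488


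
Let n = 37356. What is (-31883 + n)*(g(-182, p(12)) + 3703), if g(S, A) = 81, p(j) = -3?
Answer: 20709832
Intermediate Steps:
(-31883 + n)*(g(-182, p(12)) + 3703) = (-31883 + 37356)*(81 + 3703) = 5473*3784 = 20709832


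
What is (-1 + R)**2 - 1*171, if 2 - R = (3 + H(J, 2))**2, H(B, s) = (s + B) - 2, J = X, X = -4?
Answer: -171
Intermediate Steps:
J = -4
H(B, s) = -2 + B + s (H(B, s) = (B + s) - 2 = -2 + B + s)
R = 1 (R = 2 - (3 + (-2 - 4 + 2))**2 = 2 - (3 - 4)**2 = 2 - 1*(-1)**2 = 2 - 1*1 = 2 - 1 = 1)
(-1 + R)**2 - 1*171 = (-1 + 1)**2 - 1*171 = 0**2 - 171 = 0 - 171 = -171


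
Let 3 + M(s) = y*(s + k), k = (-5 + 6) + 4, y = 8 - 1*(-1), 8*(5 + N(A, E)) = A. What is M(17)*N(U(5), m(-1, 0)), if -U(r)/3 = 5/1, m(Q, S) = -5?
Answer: -10725/8 ≈ -1340.6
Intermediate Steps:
U(r) = -15 (U(r) = -15/1 = -15)
N(A, E) = -5 + A/8
y = 9 (y = 8 + 1 = 9)
k = 5 (k = 1 + 4 = 5)
M(s) = 42 + 9*s (M(s) = -3 + 9*(s + 5) = -3 + 9*(5 + s) = -3 + (45 + 9*s) = 42 + 9*s)
M(17)*N(U(5), m(-1, 0)) = (42 + 9*17)*(-5 + (1/8)*(-15)) = (42 + 153)*(-5 - 15/8) = 195*(-55/8) = -10725/8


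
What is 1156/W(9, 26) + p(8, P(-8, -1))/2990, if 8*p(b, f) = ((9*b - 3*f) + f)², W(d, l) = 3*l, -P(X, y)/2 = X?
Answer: 13354/897 ≈ 14.887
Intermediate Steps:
P(X, y) = -2*X
p(b, f) = (-2*f + 9*b)²/8 (p(b, f) = ((9*b - 3*f) + f)²/8 = ((-3*f + 9*b) + f)²/8 = (-2*f + 9*b)²/8)
1156/W(9, 26) + p(8, P(-8, -1))/2990 = 1156/((3*26)) + ((-(-4)*(-8) + 9*8)²/8)/2990 = 1156/78 + ((-2*16 + 72)²/8)*(1/2990) = 1156*(1/78) + ((-32 + 72)²/8)*(1/2990) = 578/39 + ((⅛)*40²)*(1/2990) = 578/39 + ((⅛)*1600)*(1/2990) = 578/39 + 200*(1/2990) = 578/39 + 20/299 = 13354/897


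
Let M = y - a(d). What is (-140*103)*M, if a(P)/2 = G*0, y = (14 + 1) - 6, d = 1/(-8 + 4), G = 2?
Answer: -129780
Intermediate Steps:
d = -¼ (d = 1/(-4) = -¼ ≈ -0.25000)
y = 9 (y = 15 - 6 = 9)
a(P) = 0 (a(P) = 2*(2*0) = 2*0 = 0)
M = 9 (M = 9 - 1*0 = 9 + 0 = 9)
(-140*103)*M = -140*103*9 = -14420*9 = -129780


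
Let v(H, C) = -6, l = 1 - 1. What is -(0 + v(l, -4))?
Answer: 6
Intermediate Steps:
l = 0
-(0 + v(l, -4)) = -(0 - 6) = -1*(-6) = 6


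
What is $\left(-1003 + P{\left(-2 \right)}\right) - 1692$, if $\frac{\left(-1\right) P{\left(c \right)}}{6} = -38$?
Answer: $-2467$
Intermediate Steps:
$P{\left(c \right)} = 228$ ($P{\left(c \right)} = \left(-6\right) \left(-38\right) = 228$)
$\left(-1003 + P{\left(-2 \right)}\right) - 1692 = \left(-1003 + 228\right) - 1692 = -775 - 1692 = -2467$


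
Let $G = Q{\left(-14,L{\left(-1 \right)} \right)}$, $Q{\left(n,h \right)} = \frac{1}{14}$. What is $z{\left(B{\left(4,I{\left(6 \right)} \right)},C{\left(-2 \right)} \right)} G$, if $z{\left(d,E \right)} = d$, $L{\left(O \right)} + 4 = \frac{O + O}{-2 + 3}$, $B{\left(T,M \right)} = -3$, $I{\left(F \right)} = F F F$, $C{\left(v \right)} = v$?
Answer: $- \frac{3}{14} \approx -0.21429$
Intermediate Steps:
$I{\left(F \right)} = F^{3}$ ($I{\left(F \right)} = F^{2} F = F^{3}$)
$L{\left(O \right)} = -4 + 2 O$ ($L{\left(O \right)} = -4 + \frac{O + O}{-2 + 3} = -4 + \frac{2 O}{1} = -4 + 2 O 1 = -4 + 2 O$)
$Q{\left(n,h \right)} = \frac{1}{14}$
$G = \frac{1}{14} \approx 0.071429$
$z{\left(B{\left(4,I{\left(6 \right)} \right)},C{\left(-2 \right)} \right)} G = \left(-3\right) \frac{1}{14} = - \frac{3}{14}$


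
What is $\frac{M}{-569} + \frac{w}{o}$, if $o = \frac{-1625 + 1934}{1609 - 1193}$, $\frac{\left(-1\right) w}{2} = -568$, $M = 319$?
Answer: $\frac{268797173}{175821} \approx 1528.8$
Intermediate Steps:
$w = 1136$ ($w = \left(-2\right) \left(-568\right) = 1136$)
$o = \frac{309}{416} \approx 0.74279$
$\frac{M}{-569} + \frac{w}{o} = \frac{319}{-569} + \frac{1136}{\frac{309}{416}} = 319 \left(- \frac{1}{569}\right) + 1136 \cdot \frac{416}{309} = - \frac{319}{569} + \frac{472576}{309} = \frac{268797173}{175821}$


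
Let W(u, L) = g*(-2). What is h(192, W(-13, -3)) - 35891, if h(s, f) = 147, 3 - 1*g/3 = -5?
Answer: -35744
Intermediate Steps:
g = 24 (g = 9 - 3*(-5) = 9 + 15 = 24)
W(u, L) = -48 (W(u, L) = 24*(-2) = -48)
h(192, W(-13, -3)) - 35891 = 147 - 35891 = -35744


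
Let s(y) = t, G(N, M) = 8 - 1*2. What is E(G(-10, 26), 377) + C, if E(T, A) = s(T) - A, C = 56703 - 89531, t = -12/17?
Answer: -564497/17 ≈ -33206.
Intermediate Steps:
t = -12/17 (t = -12*1/17 = -12/17 ≈ -0.70588)
G(N, M) = 6 (G(N, M) = 8 - 2 = 6)
C = -32828
s(y) = -12/17
E(T, A) = -12/17 - A
E(G(-10, 26), 377) + C = (-12/17 - 1*377) - 32828 = (-12/17 - 377) - 32828 = -6421/17 - 32828 = -564497/17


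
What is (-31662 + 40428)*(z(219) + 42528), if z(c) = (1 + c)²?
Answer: 797074848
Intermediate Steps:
(-31662 + 40428)*(z(219) + 42528) = (-31662 + 40428)*((1 + 219)² + 42528) = 8766*(220² + 42528) = 8766*(48400 + 42528) = 8766*90928 = 797074848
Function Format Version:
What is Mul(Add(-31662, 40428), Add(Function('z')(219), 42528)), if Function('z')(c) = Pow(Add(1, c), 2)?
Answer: 797074848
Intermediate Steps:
Mul(Add(-31662, 40428), Add(Function('z')(219), 42528)) = Mul(Add(-31662, 40428), Add(Pow(Add(1, 219), 2), 42528)) = Mul(8766, Add(Pow(220, 2), 42528)) = Mul(8766, Add(48400, 42528)) = Mul(8766, 90928) = 797074848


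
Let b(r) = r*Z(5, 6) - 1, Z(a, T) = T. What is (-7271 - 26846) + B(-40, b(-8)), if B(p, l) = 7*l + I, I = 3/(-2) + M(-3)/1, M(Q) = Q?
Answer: -68929/2 ≈ -34465.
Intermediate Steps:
b(r) = -1 + 6*r (b(r) = r*6 - 1 = 6*r - 1 = -1 + 6*r)
I = -9/2 (I = 3/(-2) - 3/1 = 3*(-1/2) - 3*1 = -3/2 - 3 = -9/2 ≈ -4.5000)
B(p, l) = -9/2 + 7*l (B(p, l) = 7*l - 9/2 = -9/2 + 7*l)
(-7271 - 26846) + B(-40, b(-8)) = (-7271 - 26846) + (-9/2 + 7*(-1 + 6*(-8))) = -34117 + (-9/2 + 7*(-1 - 48)) = -34117 + (-9/2 + 7*(-49)) = -34117 + (-9/2 - 343) = -34117 - 695/2 = -68929/2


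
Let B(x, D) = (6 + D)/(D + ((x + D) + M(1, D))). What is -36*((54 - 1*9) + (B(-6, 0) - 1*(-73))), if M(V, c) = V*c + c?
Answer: -4212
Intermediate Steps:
M(V, c) = c + V*c
B(x, D) = (6 + D)/(x + 4*D) (B(x, D) = (6 + D)/(D + ((x + D) + D*(1 + 1))) = (6 + D)/(D + ((D + x) + D*2)) = (6 + D)/(D + ((D + x) + 2*D)) = (6 + D)/(D + (x + 3*D)) = (6 + D)/(x + 4*D))
-36*((54 - 1*9) + (B(-6, 0) - 1*(-73))) = -36*((54 - 1*9) + ((6 + 0)/(-6 + 4*0) - 1*(-73))) = -36*((54 - 9) + (6/(-6 + 0) + 73)) = -36*(45 + (6/(-6) + 73)) = -36*(45 + (-1/6*6 + 73)) = -36*(45 + (-1 + 73)) = -36*(45 + 72) = -36*117 = -4212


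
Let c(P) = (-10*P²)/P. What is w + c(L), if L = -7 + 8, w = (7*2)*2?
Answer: 18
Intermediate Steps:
w = 28 (w = 14*2 = 28)
L = 1
c(P) = -10*P
w + c(L) = 28 - 10*1 = 28 - 10 = 18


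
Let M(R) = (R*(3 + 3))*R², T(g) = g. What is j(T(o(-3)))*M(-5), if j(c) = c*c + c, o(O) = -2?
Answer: -1500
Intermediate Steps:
j(c) = c + c² (j(c) = c² + c = c + c²)
M(R) = 6*R³ (M(R) = (R*6)*R² = (6*R)*R² = 6*R³)
j(T(o(-3)))*M(-5) = (-2*(1 - 2))*(6*(-5)³) = (-2*(-1))*(6*(-125)) = 2*(-750) = -1500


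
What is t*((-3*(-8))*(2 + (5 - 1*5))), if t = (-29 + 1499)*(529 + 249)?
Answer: 54895680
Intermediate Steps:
t = 1143660 (t = 1470*778 = 1143660)
t*((-3*(-8))*(2 + (5 - 1*5))) = 1143660*((-3*(-8))*(2 + (5 - 1*5))) = 1143660*(24*(2 + (5 - 5))) = 1143660*(24*(2 + 0)) = 1143660*(24*2) = 1143660*48 = 54895680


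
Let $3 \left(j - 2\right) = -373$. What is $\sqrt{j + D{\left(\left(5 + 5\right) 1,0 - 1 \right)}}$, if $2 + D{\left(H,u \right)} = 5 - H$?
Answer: $\frac{2 i \sqrt{291}}{3} \approx 11.372 i$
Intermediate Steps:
$j = - \frac{367}{3}$ ($j = 2 + \frac{1}{3} \left(-373\right) = 2 - \frac{373}{3} = - \frac{367}{3} \approx -122.33$)
$D{\left(H,u \right)} = 3 - H$ ($D{\left(H,u \right)} = -2 - \left(-5 + H\right) = 3 - H$)
$\sqrt{j + D{\left(\left(5 + 5\right) 1,0 - 1 \right)}} = \sqrt{- \frac{367}{3} + \left(3 - \left(5 + 5\right) 1\right)} = \sqrt{- \frac{367}{3} + \left(3 - 10 \cdot 1\right)} = \sqrt{- \frac{367}{3} + \left(3 - 10\right)} = \sqrt{- \frac{367}{3} - 7} = \sqrt{- \frac{388}{3}} = \frac{2 i \sqrt{291}}{3}$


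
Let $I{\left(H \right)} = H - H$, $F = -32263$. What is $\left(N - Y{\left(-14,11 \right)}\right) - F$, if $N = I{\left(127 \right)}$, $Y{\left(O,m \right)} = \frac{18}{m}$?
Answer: $\frac{354875}{11} \approx 32261.0$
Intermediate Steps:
$I{\left(H \right)} = 0$
$N = 0$
$\left(N - Y{\left(-14,11 \right)}\right) - F = \left(0 - \frac{18}{11}\right) - -32263 = \left(0 - 18 \cdot \frac{1}{11}\right) + 32263 = \left(0 - \frac{18}{11}\right) + 32263 = - \frac{18}{11} + 32263 = \frac{354875}{11}$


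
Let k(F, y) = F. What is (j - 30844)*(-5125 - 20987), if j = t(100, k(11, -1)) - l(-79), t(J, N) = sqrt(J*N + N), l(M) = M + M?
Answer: 801272832 - 26112*sqrt(1111) ≈ 8.0040e+8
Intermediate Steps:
l(M) = 2*M
t(J, N) = sqrt(N + J*N)
j = 158 + sqrt(1111) (j = sqrt(11*(1 + 100)) - 2*(-79) = sqrt(11*101) - 1*(-158) = sqrt(1111) + 158 = 158 + sqrt(1111) ≈ 191.33)
(j - 30844)*(-5125 - 20987) = ((158 + sqrt(1111)) - 30844)*(-5125 - 20987) = (-30686 + sqrt(1111))*(-26112) = 801272832 - 26112*sqrt(1111)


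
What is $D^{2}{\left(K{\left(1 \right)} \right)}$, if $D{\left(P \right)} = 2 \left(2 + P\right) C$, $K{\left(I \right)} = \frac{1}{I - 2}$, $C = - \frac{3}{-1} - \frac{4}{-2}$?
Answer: $100$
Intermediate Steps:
$C = 5$ ($C = \left(-3\right) \left(-1\right) - -2 = 3 + 2 = 5$)
$K{\left(I \right)} = \frac{1}{-2 + I}$
$D{\left(P \right)} = 20 + 10 P$ ($D{\left(P \right)} = 2 \left(2 + P\right) 5 = \left(4 + 2 P\right) 5 = 20 + 10 P$)
$D^{2}{\left(K{\left(1 \right)} \right)} = \left(20 + \frac{10}{-2 + 1}\right)^{2} = \left(20 + \frac{10}{-1}\right)^{2} = \left(20 + 10 \left(-1\right)\right)^{2} = \left(20 - 10\right)^{2} = 10^{2} = 100$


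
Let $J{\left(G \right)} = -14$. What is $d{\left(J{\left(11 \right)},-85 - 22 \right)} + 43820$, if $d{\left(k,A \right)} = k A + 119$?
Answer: $45437$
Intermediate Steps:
$d{\left(k,A \right)} = 119 + A k$ ($d{\left(k,A \right)} = A k + 119 = 119 + A k$)
$d{\left(J{\left(11 \right)},-85 - 22 \right)} + 43820 = \left(119 + \left(-85 - 22\right) \left(-14\right)\right) + 43820 = \left(119 - -1498\right) + 43820 = \left(119 + 1498\right) + 43820 = 1617 + 43820 = 45437$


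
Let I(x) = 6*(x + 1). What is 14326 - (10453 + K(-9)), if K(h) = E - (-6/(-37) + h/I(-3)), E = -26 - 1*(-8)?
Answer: 576003/148 ≈ 3891.9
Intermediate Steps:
E = -18 (E = -26 + 8 = -18)
I(x) = 6 + 6*x (I(x) = 6*(1 + x) = 6 + 6*x)
K(h) = -672/37 + h/12 (K(h) = -18 - (-6/(-37) + h/(6 + 6*(-3))) = -18 - (-6*(-1/37) + h/(6 - 18)) = -18 - (6/37 + h/(-12)) = -18 - (6/37 + h*(-1/12)) = -18 - (6/37 - h/12) = -18 + (-6/37 + h/12) = -672/37 + h/12)
14326 - (10453 + K(-9)) = 14326 - (10453 + (-672/37 + (1/12)*(-9))) = 14326 - (10453 + (-672/37 - 3/4)) = 14326 - (10453 - 2799/148) = 14326 - 1*1544245/148 = 14326 - 1544245/148 = 576003/148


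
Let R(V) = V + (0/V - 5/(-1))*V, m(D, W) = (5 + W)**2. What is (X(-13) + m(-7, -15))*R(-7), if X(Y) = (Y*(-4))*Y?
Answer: 24192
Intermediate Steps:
X(Y) = -4*Y**2 (X(Y) = (-4*Y)*Y = -4*Y**2)
R(V) = 6*V (R(V) = V + (0 - 5*(-1))*V = V + (0 + 5)*V = V + 5*V = 6*V)
(X(-13) + m(-7, -15))*R(-7) = (-4*(-13)**2 + (5 - 15)**2)*(6*(-7)) = (-4*169 + (-10)**2)*(-42) = (-676 + 100)*(-42) = -576*(-42) = 24192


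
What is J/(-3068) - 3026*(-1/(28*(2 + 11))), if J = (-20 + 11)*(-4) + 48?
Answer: 88973/10738 ≈ 8.2858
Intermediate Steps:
J = 84 (J = -9*(-4) + 48 = 36 + 48 = 84)
J/(-3068) - 3026*(-1/(28*(2 + 11))) = 84/(-3068) - 3026*(-1/(28*(2 + 11))) = 84*(-1/3068) - 3026/((-28*13)) = -21/767 - 3026/(-364) = -21/767 - 3026*(-1/364) = -21/767 + 1513/182 = 88973/10738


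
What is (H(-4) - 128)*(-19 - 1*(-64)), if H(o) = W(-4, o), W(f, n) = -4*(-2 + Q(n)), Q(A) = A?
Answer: -4680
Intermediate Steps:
W(f, n) = 8 - 4*n (W(f, n) = -4*(-2 + n) = 8 - 4*n)
H(o) = 8 - 4*o
(H(-4) - 128)*(-19 - 1*(-64)) = ((8 - 4*(-4)) - 128)*(-19 - 1*(-64)) = ((8 + 16) - 128)*(-19 + 64) = (24 - 128)*45 = -104*45 = -4680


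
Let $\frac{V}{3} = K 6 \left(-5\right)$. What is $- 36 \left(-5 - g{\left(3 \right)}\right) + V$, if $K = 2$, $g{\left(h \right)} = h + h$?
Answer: $216$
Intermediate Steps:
$g{\left(h \right)} = 2 h$
$V = -180$ ($V = 3 \cdot 2 \cdot 6 \left(-5\right) = 3 \cdot 12 \left(-5\right) = 3 \left(-60\right) = -180$)
$- 36 \left(-5 - g{\left(3 \right)}\right) + V = - 36 \left(-5 - 2 \cdot 3\right) - 180 = - 36 \left(-5 - 6\right) - 180 = \left(-36\right) \left(-11\right) - 180 = 396 - 180 = 216$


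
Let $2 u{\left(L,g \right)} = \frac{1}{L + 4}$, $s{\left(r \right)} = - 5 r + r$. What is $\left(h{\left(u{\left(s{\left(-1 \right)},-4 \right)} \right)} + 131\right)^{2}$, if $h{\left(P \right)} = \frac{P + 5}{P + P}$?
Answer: $\frac{117649}{4} \approx 29412.0$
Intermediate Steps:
$s{\left(r \right)} = - 4 r$
$u{\left(L,g \right)} = \frac{1}{2 \left(4 + L\right)}$ ($u{\left(L,g \right)} = \frac{1}{2 \left(L + 4\right)} = \frac{1}{2 \left(4 + L\right)}$)
$h{\left(P \right)} = \frac{5 + P}{2 P}$
$\left(h{\left(u{\left(s{\left(-1 \right)},-4 \right)} \right)} + 131\right)^{2} = \left(\frac{5 + \frac{1}{2 \left(4 - -4\right)}}{2 \frac{1}{2 \left(4 - -4\right)}} + 131\right)^{2} = \left(\frac{5 + \frac{1}{2 \left(4 + 4\right)}}{2 \frac{1}{2 \left(4 + 4\right)}} + 131\right)^{2} = \left(\frac{5 + \frac{1}{2 \cdot 8}}{2 \frac{1}{2 \cdot 8}} + 131\right)^{2} = \left(\frac{5 + \frac{1}{2} \cdot \frac{1}{8}}{2 \cdot \frac{1}{2} \cdot \frac{1}{8}} + 131\right)^{2} = \left(\frac{\frac{1}{\frac{1}{16}} \left(5 + \frac{1}{16}\right)}{2} + 131\right)^{2} = \left(\frac{1}{2} \cdot 16 \cdot \frac{81}{16} + 131\right)^{2} = \left(\frac{81}{2} + 131\right)^{2} = \left(\frac{343}{2}\right)^{2} = \frac{117649}{4}$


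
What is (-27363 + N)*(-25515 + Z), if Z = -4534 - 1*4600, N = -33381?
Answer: 2104718856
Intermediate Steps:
Z = -9134 (Z = -4534 - 4600 = -9134)
(-27363 + N)*(-25515 + Z) = (-27363 - 33381)*(-25515 - 9134) = -60744*(-34649) = 2104718856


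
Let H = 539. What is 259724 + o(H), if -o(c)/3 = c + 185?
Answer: 257552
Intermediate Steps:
o(c) = -555 - 3*c (o(c) = -3*(c + 185) = -3*(185 + c) = -555 - 3*c)
259724 + o(H) = 259724 + (-555 - 3*539) = 259724 + (-555 - 1617) = 259724 - 2172 = 257552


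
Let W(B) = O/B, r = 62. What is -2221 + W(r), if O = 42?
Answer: -68830/31 ≈ -2220.3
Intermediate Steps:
W(B) = 42/B
-2221 + W(r) = -2221 + 42/62 = -2221 + 42*(1/62) = -2221 + 21/31 = -68830/31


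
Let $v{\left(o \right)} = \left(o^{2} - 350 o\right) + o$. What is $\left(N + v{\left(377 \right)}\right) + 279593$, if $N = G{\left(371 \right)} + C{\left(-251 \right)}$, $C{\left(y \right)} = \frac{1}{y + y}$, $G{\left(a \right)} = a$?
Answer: $\frac{145841039}{502} \approx 2.9052 \cdot 10^{5}$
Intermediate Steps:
$C{\left(y \right)} = \frac{1}{2 y}$
$v{\left(o \right)} = o^{2} - 349 o$
$N = \frac{186241}{502}$ ($N = 371 + \frac{1}{2 \left(-251\right)} = 371 + \frac{1}{2} \left(- \frac{1}{251}\right) = 371 - \frac{1}{502} = \frac{186241}{502} \approx 371.0$)
$\left(N + v{\left(377 \right)}\right) + 279593 = \left(\frac{186241}{502} + 377 \left(-349 + 377\right)\right) + 279593 = \left(\frac{186241}{502} + 377 \cdot 28\right) + 279593 = \left(\frac{186241}{502} + 10556\right) + 279593 = \frac{5485353}{502} + 279593 = \frac{145841039}{502}$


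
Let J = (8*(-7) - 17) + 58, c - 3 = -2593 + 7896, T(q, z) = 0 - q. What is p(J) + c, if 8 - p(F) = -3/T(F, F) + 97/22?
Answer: 584077/110 ≈ 5309.8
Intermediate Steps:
T(q, z) = -q
c = 5306 (c = 3 + (-2593 + 7896) = 3 + 5303 = 5306)
J = -15 (J = (-56 - 17) + 58 = -73 + 58 = -15)
p(F) = 79/22 - 3/F (p(F) = 8 - (-3*(-1/F) + 97/22) = 8 - (-(-3)/F + 97*(1/22)) = 8 - (3/F + 97/22) = 8 - (97/22 + 3/F) = 8 + (-97/22 - 3/F) = 79/22 - 3/F)
p(J) + c = (79/22 - 3/(-15)) + 5306 = (79/22 - 3*(-1/15)) + 5306 = (79/22 + ⅕) + 5306 = 417/110 + 5306 = 584077/110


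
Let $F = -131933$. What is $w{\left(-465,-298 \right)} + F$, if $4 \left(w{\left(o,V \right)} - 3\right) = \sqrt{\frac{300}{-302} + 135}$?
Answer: $-131930 + \frac{\sqrt{3055485}}{604} \approx -1.3193 \cdot 10^{5}$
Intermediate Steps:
$w{\left(o,V \right)} = 3 + \frac{\sqrt{3055485}}{604}$ ($w{\left(o,V \right)} = 3 + \frac{\sqrt{\frac{300}{-302} + 135}}{4} = 3 + \frac{\sqrt{300 \left(- \frac{1}{302}\right) + 135}}{4} = 3 + \frac{\sqrt{- \frac{150}{151} + 135}}{4} = 3 + \frac{\sqrt{\frac{20235}{151}}}{4} = 3 + \frac{\frac{1}{151} \sqrt{3055485}}{4} = 3 + \frac{\sqrt{3055485}}{604}$)
$w{\left(-465,-298 \right)} + F = \left(3 + \frac{\sqrt{3055485}}{604}\right) - 131933 = -131930 + \frac{\sqrt{3055485}}{604}$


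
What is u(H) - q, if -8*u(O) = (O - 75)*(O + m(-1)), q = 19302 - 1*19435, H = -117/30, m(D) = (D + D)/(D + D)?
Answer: 83519/800 ≈ 104.40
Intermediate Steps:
m(D) = 1 (m(D) = (2*D)/((2*D)) = (2*D)*(1/(2*D)) = 1)
H = -39/10 (H = -117/30 = -3*13/10 = -39/10 ≈ -3.9000)
q = -133 (q = 19302 - 19435 = -133)
u(O) = -(1 + O)*(-75 + O)/8 (u(O) = -(O - 75)*(O + 1)/8 = -(-75 + O)*(1 + O)/8 = -(1 + O)*(-75 + O)/8)
u(H) - q = (75/8 - (-39/10)**2/8 + (37/4)*(-39/10)) - 1*(-133) = (75/8 - 1/8*1521/100 - 1443/40) + 133 = (75/8 - 1521/800 - 1443/40) + 133 = -22881/800 + 133 = 83519/800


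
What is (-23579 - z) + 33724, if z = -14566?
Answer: 24711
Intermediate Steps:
(-23579 - z) + 33724 = (-23579 - 1*(-14566)) + 33724 = (-23579 + 14566) + 33724 = -9013 + 33724 = 24711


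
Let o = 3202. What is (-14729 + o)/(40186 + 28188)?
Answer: -11527/68374 ≈ -0.16859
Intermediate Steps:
(-14729 + o)/(40186 + 28188) = (-14729 + 3202)/(40186 + 28188) = -11527/68374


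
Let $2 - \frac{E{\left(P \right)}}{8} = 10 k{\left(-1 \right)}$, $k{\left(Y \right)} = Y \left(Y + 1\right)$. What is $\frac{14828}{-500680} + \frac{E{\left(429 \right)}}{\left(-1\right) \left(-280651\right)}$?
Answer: $- \frac{1038370537}{35129085670} \approx -0.029559$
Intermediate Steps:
$k{\left(Y \right)} = Y \left(1 + Y\right)$
$E{\left(P \right)} = 16$ ($E{\left(P \right)} = 16 - 8 \cdot 10 \left(- (1 - 1)\right) = 16 - 8 \cdot 10 \left(\left(-1\right) 0\right) = 16 - 8 \cdot 10 \cdot 0 = 16 - 0 = 16 + 0 = 16$)
$\frac{14828}{-500680} + \frac{E{\left(429 \right)}}{\left(-1\right) \left(-280651\right)} = \frac{14828}{-500680} + \frac{16}{\left(-1\right) \left(-280651\right)} = 14828 \left(- \frac{1}{500680}\right) + \frac{16}{280651} = - \frac{3707}{125170} + 16 \cdot \frac{1}{280651} = - \frac{3707}{125170} + \frac{16}{280651} = - \frac{1038370537}{35129085670}$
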